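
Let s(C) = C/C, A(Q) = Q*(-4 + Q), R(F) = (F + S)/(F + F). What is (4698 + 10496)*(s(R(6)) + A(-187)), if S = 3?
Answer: 542699292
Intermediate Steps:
R(F) = (3 + F)/(2*F) (R(F) = (F + 3)/(F + F) = (3 + F)/((2*F)) = (3 + F)*(1/(2*F)) = (3 + F)/(2*F))
s(C) = 1
(4698 + 10496)*(s(R(6)) + A(-187)) = (4698 + 10496)*(1 - 187*(-4 - 187)) = 15194*(1 - 187*(-191)) = 15194*(1 + 35717) = 15194*35718 = 542699292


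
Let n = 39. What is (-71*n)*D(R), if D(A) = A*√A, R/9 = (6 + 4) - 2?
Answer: -1196208*√2 ≈ -1.6917e+6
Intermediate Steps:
R = 72 (R = 9*((6 + 4) - 2) = 9*(10 - 2) = 9*8 = 72)
D(A) = A^(3/2)
(-71*n)*D(R) = (-71*39)*72^(3/2) = -1196208*√2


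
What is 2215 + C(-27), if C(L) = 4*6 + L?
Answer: 2212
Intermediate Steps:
C(L) = 24 + L
2215 + C(-27) = 2215 + (24 - 27) = 2215 - 3 = 2212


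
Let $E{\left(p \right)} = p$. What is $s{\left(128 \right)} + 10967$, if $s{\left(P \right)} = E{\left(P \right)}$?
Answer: $11095$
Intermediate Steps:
$s{\left(P \right)} = P$
$s{\left(128 \right)} + 10967 = 128 + 10967 = 11095$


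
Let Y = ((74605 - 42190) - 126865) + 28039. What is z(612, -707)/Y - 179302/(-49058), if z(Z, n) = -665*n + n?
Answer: -5561277431/1628995419 ≈ -3.4139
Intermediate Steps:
Y = -66411 (Y = (32415 - 126865) + 28039 = -94450 + 28039 = -66411)
z(Z, n) = -664*n
z(612, -707)/Y - 179302/(-49058) = -664*(-707)/(-66411) - 179302/(-49058) = 469448*(-1/66411) - 179302*(-1/49058) = -469448/66411 + 89651/24529 = -5561277431/1628995419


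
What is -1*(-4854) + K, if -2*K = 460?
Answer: 4624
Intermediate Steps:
K = -230 (K = -½*460 = -230)
-1*(-4854) + K = -1*(-4854) - 230 = 4854 - 230 = 4624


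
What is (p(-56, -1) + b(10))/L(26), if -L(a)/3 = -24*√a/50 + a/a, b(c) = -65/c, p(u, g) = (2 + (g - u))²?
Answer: 4053125/18714 + 324250*√26/3119 ≈ 746.67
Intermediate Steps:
p(u, g) = (2 + g - u)²
L(a) = -3 + 36*√a/25 (L(a) = -3*(-24*√a/50 + a/a) = -3*(-24*√a*(1/50) + 1) = -3*(-12*√a/25 + 1) = -3*(1 - 12*√a/25) = -3 + 36*√a/25)
(p(-56, -1) + b(10))/L(26) = ((2 - 1 - 1*(-56))² - 65/10)/(-3 + 36*√26/25) = ((2 - 1 + 56)² - 65*⅒)/(-3 + 36*√26/25) = (57² - 13/2)/(-3 + 36*√26/25) = (3249 - 13/2)/(-3 + 36*√26/25) = 6485/(2*(-3 + 36*√26/25))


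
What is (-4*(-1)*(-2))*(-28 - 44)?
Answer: 576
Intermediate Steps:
(-4*(-1)*(-2))*(-28 - 44) = (4*(-2))*(-72) = -8*(-72) = 576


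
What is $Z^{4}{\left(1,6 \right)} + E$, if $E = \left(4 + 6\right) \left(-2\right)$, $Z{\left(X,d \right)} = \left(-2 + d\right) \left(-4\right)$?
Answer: $65516$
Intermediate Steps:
$Z{\left(X,d \right)} = 8 - 4 d$
$E = -20$ ($E = 10 \left(-2\right) = -20$)
$Z^{4}{\left(1,6 \right)} + E = \left(8 - 24\right)^{4} - 20 = \left(-16\right)^{4} - 20 = 65536 - 20 = 65516$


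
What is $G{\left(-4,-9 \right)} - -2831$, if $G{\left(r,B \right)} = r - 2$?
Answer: $2825$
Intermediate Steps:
$G{\left(r,B \right)} = -2 + r$
$G{\left(-4,-9 \right)} - -2831 = \left(-2 - 4\right) - -2831 = -6 + 2831 = 2825$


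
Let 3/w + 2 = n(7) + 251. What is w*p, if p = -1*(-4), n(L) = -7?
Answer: 6/121 ≈ 0.049587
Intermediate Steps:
p = 4
w = 3/242 (w = 3/(-2 + (-7 + 251)) = 3/(-2 + 244) = 3/242 ≈ 0.012397)
w*p = (3/242)*4 = 6/121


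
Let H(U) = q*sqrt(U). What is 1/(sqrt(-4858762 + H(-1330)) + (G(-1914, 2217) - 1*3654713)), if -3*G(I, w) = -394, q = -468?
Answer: 3/(-10963745 + 3*sqrt(2)*sqrt(-2429381 - 234*I*sqrt(1330))) ≈ -2.7363e-7 + 1.6504e-10*I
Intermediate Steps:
G(I, w) = 394/3 (G(I, w) = -1/3*(-394) = 394/3)
H(U) = -468*sqrt(U)
1/(sqrt(-4858762 + H(-1330)) + (G(-1914, 2217) - 1*3654713)) = 1/(sqrt(-4858762 - 468*I*sqrt(1330)) + (394/3 - 1*3654713)) = 1/(sqrt(-4858762 - 468*I*sqrt(1330)) + (394/3 - 3654713)) = 1/(sqrt(-4858762 - 468*I*sqrt(1330)) - 10963745/3) = 1/(-10963745/3 + sqrt(-4858762 - 468*I*sqrt(1330)))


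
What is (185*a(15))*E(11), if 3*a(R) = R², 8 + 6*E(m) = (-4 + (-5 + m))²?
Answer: -9250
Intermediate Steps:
E(m) = -4/3 + (-9 + m)²/6 (E(m) = -4/3 + (-4 + (-5 + m))²/6 = -4/3 + (-9 + m)²/6)
a(R) = R²/3
(185*a(15))*E(11) = (185*((⅓)*15²))*(-4/3 + (-9 + 11)²/6) = (185*((⅓)*225))*(-4/3 + (⅙)*2²) = (185*75)*(-4/3 + (⅙)*4) = 13875*(-4/3 + ⅔) = 13875*(-⅔) = -9250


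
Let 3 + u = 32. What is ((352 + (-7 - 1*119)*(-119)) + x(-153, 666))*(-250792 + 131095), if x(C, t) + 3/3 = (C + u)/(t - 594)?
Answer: -11019265921/6 ≈ -1.8365e+9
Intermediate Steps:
u = 29 (u = -3 + 32 = 29)
x(C, t) = -1 + (29 + C)/(-594 + t) (x(C, t) = -1 + (C + 29)/(t - 594) = -1 + (29 + C)/(-594 + t))
((352 + (-7 - 1*119)*(-119)) + x(-153, 666))*(-250792 + 131095) = ((352 + (-7 - 1*119)*(-119)) + (623 - 153 - 1*666)/(-594 + 666))*(-250792 + 131095) = ((352 + (-7 - 119)*(-119)) + (623 - 153 - 666)/72)*(-119697) = ((352 - 126*(-119)) + (1/72)*(-196))*(-119697) = ((352 + 14994) - 49/18)*(-119697) = (15346 - 49/18)*(-119697) = (276179/18)*(-119697) = -11019265921/6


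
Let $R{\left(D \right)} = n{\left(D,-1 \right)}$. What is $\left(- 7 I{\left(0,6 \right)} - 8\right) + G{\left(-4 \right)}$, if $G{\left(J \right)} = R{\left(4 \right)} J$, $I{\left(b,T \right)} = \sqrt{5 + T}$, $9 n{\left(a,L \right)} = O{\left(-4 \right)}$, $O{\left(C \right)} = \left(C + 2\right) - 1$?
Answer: $- \frac{20}{3} - 7 \sqrt{11} \approx -29.883$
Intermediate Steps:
$O{\left(C \right)} = 1 + C$ ($O{\left(C \right)} = \left(2 + C\right) - 1 = 1 + C$)
$n{\left(a,L \right)} = - \frac{1}{3}$ ($n{\left(a,L \right)} = \frac{1 - 4}{9} = \frac{1}{9} \left(-3\right) = - \frac{1}{3}$)
$R{\left(D \right)} = - \frac{1}{3}$
$G{\left(J \right)} = - \frac{J}{3}$
$\left(- 7 I{\left(0,6 \right)} - 8\right) + G{\left(-4 \right)} = \left(- 7 \sqrt{5 + 6} - 8\right) - - \frac{4}{3} = \left(- 7 \sqrt{11} - 8\right) + \frac{4}{3} = \left(-8 - 7 \sqrt{11}\right) + \frac{4}{3} = - \frac{20}{3} - 7 \sqrt{11}$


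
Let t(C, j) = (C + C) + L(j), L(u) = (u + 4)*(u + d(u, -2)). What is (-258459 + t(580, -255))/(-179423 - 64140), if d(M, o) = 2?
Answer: 193796/243563 ≈ 0.79567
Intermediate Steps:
L(u) = (2 + u)*(4 + u) (L(u) = (u + 4)*(u + 2) = (4 + u)*(2 + u) = (2 + u)*(4 + u))
t(C, j) = 8 + j**2 + 2*C + 6*j (t(C, j) = (C + C) + (8 + j**2 + 6*j) = 2*C + (8 + j**2 + 6*j) = 8 + j**2 + 2*C + 6*j)
(-258459 + t(580, -255))/(-179423 - 64140) = (-258459 + (8 + (-255)**2 + 2*580 + 6*(-255)))/(-179423 - 64140) = (-258459 + (8 + 65025 + 1160 - 1530))/(-243563) = (-258459 + 64663)*(-1/243563) = -193796*(-1/243563) = 193796/243563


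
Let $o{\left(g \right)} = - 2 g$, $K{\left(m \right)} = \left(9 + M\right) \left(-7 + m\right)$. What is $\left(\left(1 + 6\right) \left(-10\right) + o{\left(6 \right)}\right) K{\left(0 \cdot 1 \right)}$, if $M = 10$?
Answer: $10906$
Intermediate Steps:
$K{\left(m \right)} = -133 + 19 m$ ($K{\left(m \right)} = \left(9 + 10\right) \left(-7 + m\right) = 19 \left(-7 + m\right) = -133 + 19 m$)
$\left(\left(1 + 6\right) \left(-10\right) + o{\left(6 \right)}\right) K{\left(0 \cdot 1 \right)} = \left(\left(1 + 6\right) \left(-10\right) - 12\right) \left(-133 + 19 \cdot 0 \cdot 1\right) = \left(7 \left(-10\right) - 12\right) \left(-133 + 19 \cdot 0\right) = \left(-70 - 12\right) \left(-133 + 0\right) = \left(-82\right) \left(-133\right) = 10906$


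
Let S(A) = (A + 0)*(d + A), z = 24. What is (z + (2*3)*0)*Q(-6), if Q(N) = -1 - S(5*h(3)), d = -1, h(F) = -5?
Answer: -15624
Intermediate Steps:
S(A) = A*(-1 + A) (S(A) = (A + 0)*(-1 + A) = A*(-1 + A))
Q(N) = -651 (Q(N) = -1 - 5*(-5)*(-1 + 5*(-5)) = -1 - (-25)*(-1 - 25) = -1 - (-25)*(-26) = -1 - 1*650 = -1 - 650 = -651)
(z + (2*3)*0)*Q(-6) = (24 + (2*3)*0)*(-651) = (24 + 6*0)*(-651) = (24 + 0)*(-651) = 24*(-651) = -15624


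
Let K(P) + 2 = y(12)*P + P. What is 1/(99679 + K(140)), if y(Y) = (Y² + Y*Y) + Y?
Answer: 1/141817 ≈ 7.0513e-6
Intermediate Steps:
y(Y) = Y + 2*Y² (y(Y) = (Y² + Y²) + Y = 2*Y² + Y = Y + 2*Y²)
K(P) = -2 + 301*P (K(P) = -2 + ((12*(1 + 2*12))*P + P) = -2 + ((12*(1 + 24))*P + P) = -2 + ((12*25)*P + P) = -2 + (300*P + P) = -2 + 301*P)
1/(99679 + K(140)) = 1/(99679 + (-2 + 301*140)) = 1/(99679 + (-2 + 42140)) = 1/(99679 + 42138) = 1/141817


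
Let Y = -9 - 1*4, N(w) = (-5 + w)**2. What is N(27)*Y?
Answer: -6292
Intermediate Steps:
Y = -13 (Y = -9 - 4 = -13)
N(27)*Y = (-5 + 27)**2*(-13) = 22**2*(-13) = 484*(-13) = -6292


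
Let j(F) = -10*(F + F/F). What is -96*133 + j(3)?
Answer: -12808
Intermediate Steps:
j(F) = -10 - 10*F (j(F) = -10*(F + 1) = -10*(1 + F) = -10 - 10*F)
-96*133 + j(3) = -96*133 + (-10 - 10*3) = -12768 + (-10 - 30) = -12768 - 40 = -12808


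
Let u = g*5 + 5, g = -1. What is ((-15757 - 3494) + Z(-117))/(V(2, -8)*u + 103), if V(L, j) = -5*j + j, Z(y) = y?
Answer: -19368/103 ≈ -188.04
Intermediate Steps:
u = 0 (u = -1*5 + 5 = -5 + 5 = 0)
V(L, j) = -4*j
((-15757 - 3494) + Z(-117))/(V(2, -8)*u + 103) = ((-15757 - 3494) - 117)/(-4*(-8)*0 + 103) = (-19251 - 117)/(32*0 + 103) = -19368/(0 + 103) = -19368/103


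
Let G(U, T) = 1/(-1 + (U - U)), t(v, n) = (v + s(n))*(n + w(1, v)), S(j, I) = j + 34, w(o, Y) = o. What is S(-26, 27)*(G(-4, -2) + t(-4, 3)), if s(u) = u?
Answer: -40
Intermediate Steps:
S(j, I) = 34 + j
t(v, n) = (1 + n)*(n + v) (t(v, n) = (v + n)*(n + 1) = (n + v)*(1 + n) = (1 + n)*(n + v))
G(U, T) = -1 (G(U, T) = 1/(-1 + 0) = 1/(-1) = -1)
S(-26, 27)*(G(-4, -2) + t(-4, 3)) = (34 - 26)*(-1 + (3 - 4 + 3² + 3*(-4))) = 8*(-1 + (3 - 4 + 9 - 12)) = 8*(-1 - 4) = 8*(-5) = -40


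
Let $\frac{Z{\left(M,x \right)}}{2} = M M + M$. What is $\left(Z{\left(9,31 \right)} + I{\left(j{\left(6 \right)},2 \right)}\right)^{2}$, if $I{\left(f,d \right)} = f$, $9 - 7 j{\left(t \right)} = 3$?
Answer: $\frac{1602756}{49} \approx 32709.0$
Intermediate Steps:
$j{\left(t \right)} = \frac{6}{7}$ ($j{\left(t \right)} = \frac{9}{7} - \frac{3}{7} = \frac{6}{7}$)
$Z{\left(M,x \right)} = 2 M + 2 M^{2}$ ($Z{\left(M,x \right)} = 2 \left(M M + M\right) = 2 \left(M^{2} + M\right) = 2 \left(M + M^{2}\right) = 2 M + 2 M^{2}$)
$\left(Z{\left(9,31 \right)} + I{\left(j{\left(6 \right)},2 \right)}\right)^{2} = \left(2 \cdot 9 \left(1 + 9\right) + \frac{6}{7}\right)^{2} = \left(2 \cdot 9 \cdot 10 + \frac{6}{7}\right)^{2} = \left(180 + \frac{6}{7}\right)^{2} = \left(\frac{1266}{7}\right)^{2} = \frac{1602756}{49}$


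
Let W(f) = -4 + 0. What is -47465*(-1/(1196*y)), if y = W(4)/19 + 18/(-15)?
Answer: -4509175/160264 ≈ -28.136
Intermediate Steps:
W(f) = -4
y = -134/95 (y = -4/19 + 18/(-15) = -4*1/19 + 18*(-1/15) = -4/19 - 6/5 = -134/95 ≈ -1.4105)
-47465*(-1/(1196*y)) = -47465/(-26*46*(-134/95)) = -47465/((-1196*(-134/95))) = -47465/160264/95 = -47465*95/160264 = -4509175/160264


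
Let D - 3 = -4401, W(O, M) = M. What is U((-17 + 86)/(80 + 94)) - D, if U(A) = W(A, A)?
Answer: 255107/58 ≈ 4398.4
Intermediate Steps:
D = -4398 (D = 3 - 4401 = -4398)
U(A) = A
U((-17 + 86)/(80 + 94)) - D = (-17 + 86)/(80 + 94) - 1*(-4398) = 69/174 + 4398 = 69*(1/174) + 4398 = 23/58 + 4398 = 255107/58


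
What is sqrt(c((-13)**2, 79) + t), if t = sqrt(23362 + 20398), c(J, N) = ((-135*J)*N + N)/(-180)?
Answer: sqrt(9011530 + 3600*sqrt(2735))/30 ≈ 101.10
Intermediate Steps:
c(J, N) = -N/180 + 3*J*N/4 (c(J, N) = (-135*J*N + N)*(-1/180) = (N - 135*J*N)*(-1/180) = -N/180 + 3*J*N/4)
t = 4*sqrt(2735) (t = sqrt(43760) = 4*sqrt(2735) ≈ 209.19)
sqrt(c((-13)**2, 79) + t) = sqrt((1/180)*79*(-1 + 135*(-13)**2) + 4*sqrt(2735)) = sqrt((1/180)*79*(-1 + 135*169) + 4*sqrt(2735)) = sqrt((1/180)*79*(-1 + 22815) + 4*sqrt(2735)) = sqrt((1/180)*79*22814 + 4*sqrt(2735)) = sqrt(901153/90 + 4*sqrt(2735))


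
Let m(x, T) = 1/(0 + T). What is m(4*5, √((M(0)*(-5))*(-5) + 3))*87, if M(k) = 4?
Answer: 87*√103/103 ≈ 8.5724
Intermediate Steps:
m(x, T) = 1/T
m(4*5, √((M(0)*(-5))*(-5) + 3))*87 = 87/√((4*(-5))*(-5) + 3) = 87/√(-20*(-5) + 3) = 87/√(100 + 3) = 87/√103 = (√103/103)*87 = 87*√103/103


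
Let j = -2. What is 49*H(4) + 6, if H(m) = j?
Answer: -92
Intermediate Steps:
H(m) = -2
49*H(4) + 6 = 49*(-2) + 6 = -98 + 6 = -92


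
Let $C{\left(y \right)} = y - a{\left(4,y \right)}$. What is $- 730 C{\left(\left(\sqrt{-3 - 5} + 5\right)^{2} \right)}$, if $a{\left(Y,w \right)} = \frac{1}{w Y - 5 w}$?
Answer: $\frac{124100 \left(- 4 \sqrt{2} - 3 i\right)}{- 17 i + 20 \sqrt{2}} \approx -12421.0 - 20629.0 i$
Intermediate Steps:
$a{\left(Y,w \right)} = \frac{1}{- 5 w + Y w}$ ($a{\left(Y,w \right)} = \frac{1}{Y w - 5 w} = \frac{1}{- 5 w + Y w}$)
$C{\left(y \right)} = y + \frac{1}{y}$ ($C{\left(y \right)} = y - \frac{1}{y \left(-5 + 4\right)} = y - \frac{1}{y \left(-1\right)} = y - \frac{1}{y} \left(-1\right) = y - - \frac{1}{y} = y + \frac{1}{y}$)
$- 730 C{\left(\left(\sqrt{-3 - 5} + 5\right)^{2} \right)} = - 730 \left(\left(\sqrt{-3 - 5} + 5\right)^{2} + \frac{1}{\left(\sqrt{-3 - 5} + 5\right)^{2}}\right) = - 730 \left(\left(\sqrt{-8} + 5\right)^{2} + \frac{1}{\left(\sqrt{-8} + 5\right)^{2}}\right) = - 730 \left(\left(2 i \sqrt{2} + 5\right)^{2} + \frac{1}{\left(2 i \sqrt{2} + 5\right)^{2}}\right) = - 730 \left(\left(5 + 2 i \sqrt{2}\right)^{2} + \frac{1}{\left(5 + 2 i \sqrt{2}\right)^{2}}\right) = - 730 \left(\frac{1}{\left(5 + 2 i \sqrt{2}\right)^{2}} + \left(5 + 2 i \sqrt{2}\right)^{2}\right) = - \frac{730}{\left(5 + 2 i \sqrt{2}\right)^{2}} - 730 \left(5 + 2 i \sqrt{2}\right)^{2}$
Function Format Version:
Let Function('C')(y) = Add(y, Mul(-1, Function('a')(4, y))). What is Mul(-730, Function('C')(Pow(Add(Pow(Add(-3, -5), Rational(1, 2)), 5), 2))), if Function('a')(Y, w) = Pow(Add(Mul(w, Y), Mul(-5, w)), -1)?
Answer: Mul(124100, Pow(Add(Mul(-17, I), Mul(20, Pow(2, Rational(1, 2)))), -1), Add(Mul(-4, Pow(2, Rational(1, 2))), Mul(-3, I))) ≈ Add(-12421., Mul(-20629., I))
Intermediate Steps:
Function('a')(Y, w) = Pow(Add(Mul(-5, w), Mul(Y, w)), -1) (Function('a')(Y, w) = Pow(Add(Mul(Y, w), Mul(-5, w)), -1) = Pow(Add(Mul(-5, w), Mul(Y, w)), -1))
Function('C')(y) = Add(y, Pow(y, -1)) (Function('C')(y) = Add(y, Mul(-1, Mul(Pow(y, -1), Pow(Add(-5, 4), -1)))) = Add(y, Mul(-1, Mul(Pow(y, -1), Pow(-1, -1)))) = Add(y, Mul(-1, Mul(Pow(y, -1), -1))) = Add(y, Mul(-1, Mul(-1, Pow(y, -1)))) = Add(y, Pow(y, -1)))
Mul(-730, Function('C')(Pow(Add(Pow(Add(-3, -5), Rational(1, 2)), 5), 2))) = Mul(-730, Add(Pow(Add(Pow(Add(-3, -5), Rational(1, 2)), 5), 2), Pow(Pow(Add(Pow(Add(-3, -5), Rational(1, 2)), 5), 2), -1))) = Mul(-730, Add(Pow(Add(Pow(-8, Rational(1, 2)), 5), 2), Pow(Pow(Add(Pow(-8, Rational(1, 2)), 5), 2), -1))) = Mul(-730, Add(Pow(Add(Mul(2, I, Pow(2, Rational(1, 2))), 5), 2), Pow(Pow(Add(Mul(2, I, Pow(2, Rational(1, 2))), 5), 2), -1))) = Mul(-730, Add(Pow(Add(5, Mul(2, I, Pow(2, Rational(1, 2)))), 2), Pow(Pow(Add(5, Mul(2, I, Pow(2, Rational(1, 2)))), 2), -1))) = Mul(-730, Add(Pow(Add(5, Mul(2, I, Pow(2, Rational(1, 2)))), 2), Pow(Add(5, Mul(2, I, Pow(2, Rational(1, 2)))), -2))) = Mul(-730, Add(Pow(Add(5, Mul(2, I, Pow(2, Rational(1, 2)))), -2), Pow(Add(5, Mul(2, I, Pow(2, Rational(1, 2)))), 2))) = Add(Mul(-730, Pow(Add(5, Mul(2, I, Pow(2, Rational(1, 2)))), -2)), Mul(-730, Pow(Add(5, Mul(2, I, Pow(2, Rational(1, 2)))), 2)))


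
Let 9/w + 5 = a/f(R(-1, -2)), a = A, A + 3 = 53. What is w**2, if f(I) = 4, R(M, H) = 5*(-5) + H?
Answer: 36/25 ≈ 1.4400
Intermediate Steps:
A = 50 (A = -3 + 53 = 50)
R(M, H) = -25 + H
a = 50
w = 6/5 (w = 9/(-5 + 50/4) = 9/(-5 + 50*(1/4)) = 9/(-5 + 25/2) = 9/(15/2) = 9*(2/15) = 6/5 ≈ 1.2000)
w**2 = (6/5)**2 = 36/25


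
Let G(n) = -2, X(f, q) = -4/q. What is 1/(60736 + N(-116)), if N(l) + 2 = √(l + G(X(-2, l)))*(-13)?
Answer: 30367/1844319349 + 13*I*√118/3688638698 ≈ 1.6465e-5 + 3.8284e-8*I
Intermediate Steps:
N(l) = -2 - 13*√(-2 + l) (N(l) = -2 + √(l - 2)*(-13) = -2 + √(-2 + l)*(-13) = -2 - 13*√(-2 + l))
1/(60736 + N(-116)) = 1/(60736 + (-2 - 13*√(-2 - 116))) = 1/(60736 + (-2 - 13*I*√118)) = 1/(60734 - 13*I*√118)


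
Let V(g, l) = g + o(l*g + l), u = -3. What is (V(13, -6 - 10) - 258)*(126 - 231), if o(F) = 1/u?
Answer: 25760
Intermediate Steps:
o(F) = -⅓ (o(F) = 1/(-3) = -⅓)
V(g, l) = -⅓ + g (V(g, l) = g - ⅓ = -⅓ + g)
(V(13, -6 - 10) - 258)*(126 - 231) = ((-⅓ + 13) - 258)*(126 - 231) = (38/3 - 258)*(-105) = -736/3*(-105) = 25760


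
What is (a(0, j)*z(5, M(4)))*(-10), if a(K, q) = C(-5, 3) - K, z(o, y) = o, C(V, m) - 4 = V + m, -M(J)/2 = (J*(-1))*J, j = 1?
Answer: -100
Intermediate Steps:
M(J) = 2*J**2 (M(J) = -2*J*(-1)*J = -2*(-J)*J = -(-2)*J**2 = 2*J**2)
C(V, m) = 4 + V + m (C(V, m) = 4 + (V + m) = 4 + V + m)
a(K, q) = 2 - K (a(K, q) = (4 - 5 + 3) - K = 2 - K)
(a(0, j)*z(5, M(4)))*(-10) = ((2 - 1*0)*5)*(-10) = ((2 + 0)*5)*(-10) = (2*5)*(-10) = 10*(-10) = -100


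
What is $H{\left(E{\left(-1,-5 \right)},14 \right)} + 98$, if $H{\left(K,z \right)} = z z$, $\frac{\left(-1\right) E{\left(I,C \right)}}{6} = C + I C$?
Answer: $294$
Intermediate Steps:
$E{\left(I,C \right)} = - 6 C - 6 C I$ ($E{\left(I,C \right)} = - 6 \left(C + I C\right) = - 6 \left(C + C I\right) = - 6 C - 6 C I$)
$H{\left(K,z \right)} = z^{2}$
$H{\left(E{\left(-1,-5 \right)},14 \right)} + 98 = 14^{2} + 98 = 196 + 98 = 294$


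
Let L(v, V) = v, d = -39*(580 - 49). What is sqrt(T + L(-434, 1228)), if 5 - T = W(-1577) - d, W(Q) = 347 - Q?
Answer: I*sqrt(23062) ≈ 151.86*I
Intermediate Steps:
d = -20709 (d = -39*531 = -20709)
T = -22628 (T = 5 - ((347 - 1*(-1577)) - 1*(-20709)) = 5 - ((347 + 1577) + 20709) = 5 - (1924 + 20709) = 5 - 1*22633 = 5 - 22633 = -22628)
sqrt(T + L(-434, 1228)) = sqrt(-22628 - 434) = sqrt(-23062) = I*sqrt(23062)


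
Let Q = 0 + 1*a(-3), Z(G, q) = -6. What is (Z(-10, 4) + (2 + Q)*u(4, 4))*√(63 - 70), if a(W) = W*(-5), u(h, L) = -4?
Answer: -74*I*√7 ≈ -195.79*I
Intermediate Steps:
a(W) = -5*W
Q = 15 (Q = 0 + 1*(-5*(-3)) = 0 + 1*15 = 0 + 15 = 15)
(Z(-10, 4) + (2 + Q)*u(4, 4))*√(63 - 70) = (-6 + (2 + 15)*(-4))*√(63 - 70) = (-6 + 17*(-4))*√(-7) = (-6 - 68)*(I*√7) = -74*I*√7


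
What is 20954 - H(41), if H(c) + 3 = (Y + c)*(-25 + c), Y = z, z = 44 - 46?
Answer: 20333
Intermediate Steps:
z = -2
Y = -2
H(c) = -3 + (-25 + c)*(-2 + c) (H(c) = -3 + (-2 + c)*(-25 + c) = -3 + (-25 + c)*(-2 + c))
20954 - H(41) = 20954 - (47 + 41**2 - 27*41) = 20954 - (47 + 1681 - 1107) = 20954 - 1*621 = 20954 - 621 = 20333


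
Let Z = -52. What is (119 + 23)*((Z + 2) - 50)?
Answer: -14200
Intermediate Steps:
(119 + 23)*((Z + 2) - 50) = (119 + 23)*((-52 + 2) - 50) = 142*(-50 - 50) = 142*(-100) = -14200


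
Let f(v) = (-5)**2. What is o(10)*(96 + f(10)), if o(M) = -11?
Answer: -1331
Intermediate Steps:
f(v) = 25
o(10)*(96 + f(10)) = -11*(96 + 25) = -11*121 = -1331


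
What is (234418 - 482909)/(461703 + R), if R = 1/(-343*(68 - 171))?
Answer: -8778938539/16311505288 ≈ -0.53821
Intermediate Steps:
R = 1/35329 (R = 1/(-343*(-103)) = 1/35329 ≈ 2.8305e-5)
(234418 - 482909)/(461703 + R) = (234418 - 482909)/(461703 + 1/35329) = -248491/16311505288/35329 = -248491*35329/16311505288 = -8778938539/16311505288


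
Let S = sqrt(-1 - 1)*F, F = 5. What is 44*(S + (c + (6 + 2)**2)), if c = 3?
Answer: 2948 + 220*I*sqrt(2) ≈ 2948.0 + 311.13*I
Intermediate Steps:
S = 5*I*sqrt(2) (S = sqrt(-1 - 1)*5 = sqrt(-2)*5 = (I*sqrt(2))*5 = 5*I*sqrt(2) ≈ 7.0711*I)
44*(S + (c + (6 + 2)**2)) = 44*(5*I*sqrt(2) + (3 + (6 + 2)**2)) = 44*(5*I*sqrt(2) + (3 + 8**2)) = 44*(5*I*sqrt(2) + (3 + 64)) = 44*(5*I*sqrt(2) + 67) = 44*(67 + 5*I*sqrt(2)) = 2948 + 220*I*sqrt(2)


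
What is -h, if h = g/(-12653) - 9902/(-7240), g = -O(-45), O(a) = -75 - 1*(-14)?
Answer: -62424183/45803860 ≈ -1.3629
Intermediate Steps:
O(a) = -61 (O(a) = -75 + 14 = -61)
g = 61 (g = -1*(-61) = 61)
h = 62424183/45803860 (h = 61/(-12653) - 9902/(-7240) = 61*(-1/12653) - 9902*(-1/7240) = -61/12653 + 4951/3620 = 62424183/45803860 ≈ 1.3629)
-h = -1*62424183/45803860 = -62424183/45803860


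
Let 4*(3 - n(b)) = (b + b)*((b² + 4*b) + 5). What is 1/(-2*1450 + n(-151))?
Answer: 1/1673354 ≈ 5.9760e-7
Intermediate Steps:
n(b) = 3 - b*(5 + b² + 4*b)/2 (n(b) = 3 - (b + b)*((b² + 4*b) + 5)/4 = 3 - 2*b*(5 + b² + 4*b)/4 = 3 - b*(5 + b² + 4*b)/2)
1/(-2*1450 + n(-151)) = 1/(-2*1450 + (3 - 2*(-151)² - 5/2*(-151) - ½*(-151)³)) = 1/(-2900 + (3 - 2*22801 + 755/2 - ½*(-3442951))) = 1/(-2900 + (3 - 45602 + 755/2 + 3442951/2)) = 1/(-2900 + 1676254) = 1/1673354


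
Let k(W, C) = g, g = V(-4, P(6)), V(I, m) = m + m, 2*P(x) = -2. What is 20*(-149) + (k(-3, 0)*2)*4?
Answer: -2996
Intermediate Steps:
P(x) = -1 (P(x) = (1/2)*(-2) = -1)
V(I, m) = 2*m
g = -2 (g = 2*(-1) = -2)
k(W, C) = -2
20*(-149) + (k(-3, 0)*2)*4 = 20*(-149) - 2*2*4 = -2980 - 4*4 = -2980 - 16 = -2996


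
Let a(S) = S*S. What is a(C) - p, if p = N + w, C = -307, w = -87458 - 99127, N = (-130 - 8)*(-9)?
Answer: 279592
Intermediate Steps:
N = 1242 (N = -138*(-9) = 1242)
w = -186585
p = -185343 (p = 1242 - 186585 = -185343)
a(S) = S²
a(C) - p = (-307)² - 1*(-185343) = 94249 + 185343 = 279592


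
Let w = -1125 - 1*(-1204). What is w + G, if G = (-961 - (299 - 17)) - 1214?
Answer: -2378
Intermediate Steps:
G = -2457 (G = (-961 - 1*282) - 1214 = (-961 - 282) - 1214 = -1243 - 1214 = -2457)
w = 79 (w = -1125 + 1204 = 79)
w + G = 79 - 2457 = -2378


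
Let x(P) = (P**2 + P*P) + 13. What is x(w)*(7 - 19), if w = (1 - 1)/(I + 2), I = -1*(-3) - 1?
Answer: -156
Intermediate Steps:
I = 2 (I = 3 - 1 = 2)
w = 0 (w = (1 - 1)/(2 + 2) = 0/4 = 0*(1/4) = 0)
x(P) = 13 + 2*P**2 (x(P) = (P**2 + P**2) + 13 = 2*P**2 + 13 = 13 + 2*P**2)
x(w)*(7 - 19) = (13 + 2*0**2)*(7 - 19) = (13 + 2*0)*(-12) = (13 + 0)*(-12) = 13*(-12) = -156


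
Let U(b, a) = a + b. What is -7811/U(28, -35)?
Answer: 7811/7 ≈ 1115.9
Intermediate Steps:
-7811/U(28, -35) = -7811/(-35 + 28) = -7811/(-7) = -7811*(-⅐) = 7811/7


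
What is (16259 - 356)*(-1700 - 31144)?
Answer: -522318132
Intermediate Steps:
(16259 - 356)*(-1700 - 31144) = 15903*(-32844) = -522318132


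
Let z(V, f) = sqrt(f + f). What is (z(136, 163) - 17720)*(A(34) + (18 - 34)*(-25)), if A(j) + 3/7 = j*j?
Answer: -192953080/7 + 10889*sqrt(326)/7 ≈ -2.7537e+7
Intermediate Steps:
z(V, f) = sqrt(2)*sqrt(f) (z(V, f) = sqrt(2*f) = sqrt(2)*sqrt(f))
A(j) = -3/7 + j**2 (A(j) = -3/7 + j*j = -3/7 + j**2)
(z(136, 163) - 17720)*(A(34) + (18 - 34)*(-25)) = (sqrt(2)*sqrt(163) - 17720)*((-3/7 + 34**2) + (18 - 34)*(-25)) = (sqrt(326) - 17720)*((-3/7 + 1156) - 16*(-25)) = (-17720 + sqrt(326))*(8089/7 + 400) = (-17720 + sqrt(326))*(10889/7) = -192953080/7 + 10889*sqrt(326)/7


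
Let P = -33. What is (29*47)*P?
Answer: -44979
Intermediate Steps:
(29*47)*P = (29*47)*(-33) = 1363*(-33) = -44979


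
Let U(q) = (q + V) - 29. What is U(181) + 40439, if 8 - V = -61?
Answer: 40660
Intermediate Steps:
V = 69 (V = 8 - 1*(-61) = 8 + 61 = 69)
U(q) = 40 + q (U(q) = (q + 69) - 29 = (69 + q) - 29 = 40 + q)
U(181) + 40439 = (40 + 181) + 40439 = 221 + 40439 = 40660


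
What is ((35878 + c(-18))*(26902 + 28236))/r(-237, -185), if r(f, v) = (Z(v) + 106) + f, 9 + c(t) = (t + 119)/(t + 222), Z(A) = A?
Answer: -201732766513/32232 ≈ -6.2588e+6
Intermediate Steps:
c(t) = -9 + (119 + t)/(222 + t) (c(t) = -9 + (t + 119)/(t + 222) = -9 + (119 + t)/(222 + t))
r(f, v) = 106 + f + v (r(f, v) = (v + 106) + f = (106 + v) + f = 106 + f + v)
((35878 + c(-18))*(26902 + 28236))/r(-237, -185) = ((35878 + (-1879 - 8*(-18))/(222 - 18))*(26902 + 28236))/(106 - 237 - 185) = ((35878 + (-1879 + 144)/204)*55138)/(-316) = ((35878 + (1/204)*(-1735))*55138)*(-1/316) = ((35878 - 1735/204)*55138)*(-1/316) = ((7317377/204)*55138)*(-1/316) = (201732766513/102)*(-1/316) = -201732766513/32232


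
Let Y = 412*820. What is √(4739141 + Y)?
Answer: 3*√564109 ≈ 2253.2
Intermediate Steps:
Y = 337840
√(4739141 + Y) = √(4739141 + 337840) = √5076981 = 3*√564109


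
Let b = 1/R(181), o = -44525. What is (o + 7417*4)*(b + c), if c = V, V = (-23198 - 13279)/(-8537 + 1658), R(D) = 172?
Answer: -31105224337/394396 ≈ -78868.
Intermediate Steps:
b = 1/172 ≈ 0.0058140
V = 12159/2293 (V = -36477/(-6879) = -36477*(-1/6879) = 12159/2293 ≈ 5.3027)
c = 12159/2293 ≈ 5.3027
(o + 7417*4)*(b + c) = (-44525 + 7417*4)*(1/172 + 12159/2293) = (-44525 + 29668)*(2093641/394396) = -14857*2093641/394396 = -31105224337/394396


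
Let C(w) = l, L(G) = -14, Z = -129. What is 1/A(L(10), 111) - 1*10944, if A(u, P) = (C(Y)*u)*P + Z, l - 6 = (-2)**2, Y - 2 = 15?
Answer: -171481537/15669 ≈ -10944.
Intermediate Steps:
Y = 17 (Y = 2 + 15 = 17)
l = 10 (l = 6 + (-2)**2 = 6 + 4 = 10)
C(w) = 10
A(u, P) = -129 + 10*P*u (A(u, P) = (10*u)*P - 129 = 10*P*u - 129 = -129 + 10*P*u)
1/A(L(10), 111) - 1*10944 = 1/(-129 + 10*111*(-14)) - 1*10944 = 1/(-129 - 15540) - 10944 = 1/(-15669) - 10944 = -1/15669 - 10944 = -171481537/15669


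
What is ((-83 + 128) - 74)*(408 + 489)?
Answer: -26013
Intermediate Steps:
((-83 + 128) - 74)*(408 + 489) = (45 - 74)*897 = -29*897 = -26013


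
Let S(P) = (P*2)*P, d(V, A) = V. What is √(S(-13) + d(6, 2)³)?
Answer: √554 ≈ 23.537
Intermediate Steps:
S(P) = 2*P² (S(P) = (2*P)*P = 2*P²)
√(S(-13) + d(6, 2)³) = √(2*(-13)² + 6³) = √(2*169 + 216) = √(338 + 216) = √554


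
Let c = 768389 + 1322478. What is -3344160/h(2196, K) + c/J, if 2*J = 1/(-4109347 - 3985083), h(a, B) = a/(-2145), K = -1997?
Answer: -2064773742382620/61 ≈ -3.3849e+13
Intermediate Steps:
h(a, B) = -a/2145 (h(a, B) = a*(-1/2145) = -a/2145)
J = -1/16188860 (J = 1/(2*(-4109347 - 3985083)) = (½)/(-8094430) = (½)*(-1/8094430) = -1/16188860 ≈ -6.1771e-8)
c = 2090867
-3344160/h(2196, K) + c/J = -3344160/((-1/2145*2196)) + 2090867/(-1/16188860) = -3344160/(-732/715) + 2090867*(-16188860) = -3344160*(-715/732) - 33848753141620 = 199256200/61 - 33848753141620 = -2064773742382620/61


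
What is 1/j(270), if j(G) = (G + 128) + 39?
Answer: 1/437 ≈ 0.0022883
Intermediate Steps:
j(G) = 167 + G (j(G) = (128 + G) + 39 = 167 + G)
1/j(270) = 1/(167 + 270) = 1/437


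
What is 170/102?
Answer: 5/3 ≈ 1.6667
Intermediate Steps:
170/102 = 170*(1/102) = 5/3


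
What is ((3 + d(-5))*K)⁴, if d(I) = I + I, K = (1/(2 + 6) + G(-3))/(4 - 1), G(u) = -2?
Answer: 1500625/4096 ≈ 366.36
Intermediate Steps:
K = -5/8 (K = (1/(2 + 6) - 2)/(4 - 1) = (1/8 - 2)/3 = (⅛ - 2)*(⅓) = -15/8*⅓ = -5/8 ≈ -0.62500)
d(I) = 2*I
((3 + d(-5))*K)⁴ = ((3 + 2*(-5))*(-5/8))⁴ = ((3 - 10)*(-5/8))⁴ = (-7*(-5/8))⁴ = (35/8)⁴ = 1500625/4096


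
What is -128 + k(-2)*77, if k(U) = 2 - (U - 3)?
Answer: 411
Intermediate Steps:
k(U) = 5 - U (k(U) = 2 - (-3 + U) = 2 + (3 - U) = 5 - U)
-128 + k(-2)*77 = -128 + (5 - 1*(-2))*77 = -128 + (5 + 2)*77 = -128 + 7*77 = -128 + 539 = 411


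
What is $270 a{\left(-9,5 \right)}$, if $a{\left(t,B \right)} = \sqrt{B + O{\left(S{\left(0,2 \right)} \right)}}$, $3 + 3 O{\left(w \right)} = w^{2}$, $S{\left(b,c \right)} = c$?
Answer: $360 \sqrt{3} \approx 623.54$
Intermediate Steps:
$O{\left(w \right)} = -1 + \frac{w^{2}}{3}$
$a{\left(t,B \right)} = \sqrt{\frac{1}{3} + B}$ ($a{\left(t,B \right)} = \sqrt{B - \left(1 - \frac{2^{2}}{3}\right)} = \sqrt{B + \left(-1 + \frac{1}{3} \cdot 4\right)} = \sqrt{B + \left(-1 + \frac{4}{3}\right)} = \sqrt{B + \frac{1}{3}} = \sqrt{\frac{1}{3} + B}$)
$270 a{\left(-9,5 \right)} = 270 \frac{\sqrt{3 + 9 \cdot 5}}{3} = 270 \frac{\sqrt{3 + 45}}{3} = 270 \frac{\sqrt{48}}{3} = 270 \frac{4 \sqrt{3}}{3} = 360 \sqrt{3}$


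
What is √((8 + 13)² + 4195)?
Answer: 2*√1159 ≈ 68.088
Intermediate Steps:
√((8 + 13)² + 4195) = √(21² + 4195) = √(441 + 4195) = √4636 = 2*√1159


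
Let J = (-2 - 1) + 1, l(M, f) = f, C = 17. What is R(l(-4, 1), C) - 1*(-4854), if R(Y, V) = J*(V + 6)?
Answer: 4808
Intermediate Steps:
J = -2 (J = -3 + 1 = -2)
R(Y, V) = -12 - 2*V (R(Y, V) = -2*(V + 6) = -2*(6 + V) = -12 - 2*V)
R(l(-4, 1), C) - 1*(-4854) = (-12 - 2*17) - 1*(-4854) = (-12 - 34) + 4854 = -46 + 4854 = 4808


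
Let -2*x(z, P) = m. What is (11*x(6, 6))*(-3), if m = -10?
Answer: -165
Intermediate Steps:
x(z, P) = 5 (x(z, P) = -1/2*(-10) = 5)
(11*x(6, 6))*(-3) = (11*5)*(-3) = 55*(-3) = -165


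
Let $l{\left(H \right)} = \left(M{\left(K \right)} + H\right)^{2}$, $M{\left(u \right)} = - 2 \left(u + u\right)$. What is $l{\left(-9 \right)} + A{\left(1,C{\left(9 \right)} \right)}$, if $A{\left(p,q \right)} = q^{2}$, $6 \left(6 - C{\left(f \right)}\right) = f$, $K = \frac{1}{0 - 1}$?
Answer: $\frac{181}{4} \approx 45.25$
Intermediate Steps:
$K = -1$ ($K = \frac{1}{-1} = -1$)
$C{\left(f \right)} = 6 - \frac{f}{6}$
$M{\left(u \right)} = - 4 u$ ($M{\left(u \right)} = - 2 \cdot 2 u = - 4 u$)
$l{\left(H \right)} = \left(4 + H\right)^{2}$ ($l{\left(H \right)} = \left(\left(-4\right) \left(-1\right) + H\right)^{2} = \left(4 + H\right)^{2}$)
$l{\left(-9 \right)} + A{\left(1,C{\left(9 \right)} \right)} = \left(4 - 9\right)^{2} + \left(6 - \frac{3}{2}\right)^{2} = \left(-5\right)^{2} + \left(6 - \frac{3}{2}\right)^{2} = 25 + \left(\frac{9}{2}\right)^{2} = 25 + \frac{81}{4} = \frac{181}{4}$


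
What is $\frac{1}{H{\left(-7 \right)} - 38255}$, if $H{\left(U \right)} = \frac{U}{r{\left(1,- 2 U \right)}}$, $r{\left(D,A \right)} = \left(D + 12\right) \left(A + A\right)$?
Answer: $- \frac{52}{1989261} \approx -2.614 \cdot 10^{-5}$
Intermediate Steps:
$r{\left(D,A \right)} = 2 A \left(12 + D\right)$ ($r{\left(D,A \right)} = \left(12 + D\right) 2 A = 2 A \left(12 + D\right)$)
$H{\left(U \right)} = - \frac{1}{52}$ ($H{\left(U \right)} = \frac{U}{2 \left(- 2 U\right) \left(12 + 1\right)} = \frac{U}{2 \left(- 2 U\right) 13} = \frac{U}{\left(-52\right) U} = U \left(- \frac{1}{52 U}\right) = - \frac{1}{52}$)
$\frac{1}{H{\left(-7 \right)} - 38255} = \frac{1}{- \frac{1}{52} - 38255} = \frac{1}{- \frac{1989261}{52}} = - \frac{52}{1989261}$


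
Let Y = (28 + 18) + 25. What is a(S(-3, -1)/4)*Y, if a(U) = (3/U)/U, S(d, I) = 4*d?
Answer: 71/3 ≈ 23.667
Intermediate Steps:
a(U) = 3/U²
Y = 71 (Y = 46 + 25 = 71)
a(S(-3, -1)/4)*Y = (3/((4*(-3))/4)²)*71 = (3/(-12*¼)²)*71 = (3/(-3)²)*71 = (3*(⅑))*71 = (⅓)*71 = 71/3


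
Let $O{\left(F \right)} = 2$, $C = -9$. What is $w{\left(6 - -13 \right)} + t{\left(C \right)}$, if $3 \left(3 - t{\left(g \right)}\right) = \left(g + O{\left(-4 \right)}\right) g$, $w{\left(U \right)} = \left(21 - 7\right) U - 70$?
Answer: $178$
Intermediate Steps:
$w{\left(U \right)} = -70 + 14 U$ ($w{\left(U \right)} = 14 U - 70 = -70 + 14 U$)
$t{\left(g \right)} = 3 - \frac{g \left(2 + g\right)}{3}$ ($t{\left(g \right)} = 3 - \frac{\left(g + 2\right) g}{3} = 3 - \frac{\left(2 + g\right) g}{3} = 3 - \frac{g \left(2 + g\right)}{3}$)
$w{\left(6 - -13 \right)} + t{\left(C \right)} = \left(-70 + 14 \left(6 - -13\right)\right) - \left(-9 + 27\right) = \left(-70 + 14 \left(6 + 13\right)\right) + \left(3 + 6 - 27\right) = \left(-70 + 14 \cdot 19\right) + \left(3 + 6 - 27\right) = \left(-70 + 266\right) - 18 = 196 - 18 = 178$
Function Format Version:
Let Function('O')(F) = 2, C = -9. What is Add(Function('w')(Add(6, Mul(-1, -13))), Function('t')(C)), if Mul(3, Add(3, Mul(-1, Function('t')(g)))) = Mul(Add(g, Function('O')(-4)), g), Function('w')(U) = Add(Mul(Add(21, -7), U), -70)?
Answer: 178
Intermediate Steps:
Function('w')(U) = Add(-70, Mul(14, U)) (Function('w')(U) = Add(Mul(14, U), -70) = Add(-70, Mul(14, U)))
Function('t')(g) = Add(3, Mul(Rational(-1, 3), g, Add(2, g))) (Function('t')(g) = Add(3, Mul(Rational(-1, 3), Mul(Add(g, 2), g))) = Add(3, Mul(Rational(-1, 3), Mul(Add(2, g), g))) = Add(3, Mul(Rational(-1, 3), Mul(g, Add(2, g)))) = Add(3, Mul(Rational(-1, 3), g, Add(2, g))))
Add(Function('w')(Add(6, Mul(-1, -13))), Function('t')(C)) = Add(Add(-70, Mul(14, Add(6, Mul(-1, -13)))), Add(3, Mul(Rational(-2, 3), -9), Mul(Rational(-1, 3), Pow(-9, 2)))) = Add(Add(-70, Mul(14, Add(6, 13))), Add(3, 6, Mul(Rational(-1, 3), 81))) = Add(Add(-70, Mul(14, 19)), Add(3, 6, -27)) = Add(Add(-70, 266), -18) = Add(196, -18) = 178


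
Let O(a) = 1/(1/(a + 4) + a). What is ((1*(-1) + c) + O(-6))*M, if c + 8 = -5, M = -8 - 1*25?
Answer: 6072/13 ≈ 467.08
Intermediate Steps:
M = -33 (M = -8 - 25 = -33)
c = -13 (c = -8 - 5 = -13)
O(a) = 1/(a + 1/(4 + a)) (O(a) = 1/(1/(4 + a) + a) = 1/(a + 1/(4 + a)))
((1*(-1) + c) + O(-6))*M = ((1*(-1) - 13) + (4 - 6)/(1 + (-6)**2 + 4*(-6)))*(-33) = ((-1 - 13) - 2/(1 + 36 - 24))*(-33) = (-14 - 2/13)*(-33) = -184/13*(-33) = 6072/13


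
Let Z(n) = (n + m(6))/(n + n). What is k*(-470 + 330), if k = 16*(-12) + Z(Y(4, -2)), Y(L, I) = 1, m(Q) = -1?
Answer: 26880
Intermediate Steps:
Z(n) = (-1 + n)/(2*n) (Z(n) = (n - 1)/(n + n) = (-1 + n)/((2*n)) = (-1 + n)*(1/(2*n)) = (-1 + n)/(2*n))
k = -192 (k = 16*(-12) + (1/2)*(-1 + 1)/1 = -192 + (1/2)*1*0 = -192 + 0 = -192)
k*(-470 + 330) = -192*(-470 + 330) = -192*(-140) = 26880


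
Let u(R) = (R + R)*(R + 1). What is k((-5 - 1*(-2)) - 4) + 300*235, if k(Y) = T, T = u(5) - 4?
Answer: 70556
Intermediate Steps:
u(R) = 2*R*(1 + R) (u(R) = (2*R)*(1 + R) = 2*R*(1 + R))
T = 56 (T = 2*5*(1 + 5) - 4 = 2*5*6 - 4 = 60 - 4 = 56)
k(Y) = 56
k((-5 - 1*(-2)) - 4) + 300*235 = 56 + 300*235 = 56 + 70500 = 70556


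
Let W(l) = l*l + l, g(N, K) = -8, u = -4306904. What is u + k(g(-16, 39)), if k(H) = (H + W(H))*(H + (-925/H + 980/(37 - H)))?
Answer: -12902078/3 ≈ -4.3007e+6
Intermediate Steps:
W(l) = l + l² (W(l) = l² + l = l + l²)
k(H) = (H + H*(1 + H))*(H - 925/H + 980/(37 - H)) (k(H) = (H + H*(1 + H))*(H + (-925/H + 980/(37 - H))) = (H + H*(1 + H))*(H - 925/H + 980/(37 - H)))
u + k(g(-16, 39)) = -4306904 + (68450 + (-8)⁴ - 1979*(-8)² - 35*(-8)³ + 30415*(-8))/(-37 - 8) = -4306904 + (68450 + 4096 - 1979*64 - 35*(-512) - 243320)/(-45) = -4306904 - (68450 + 4096 - 126656 + 17920 - 243320)/45 = -4306904 - 1/45*(-279510) = -4306904 + 18634/3 = -12902078/3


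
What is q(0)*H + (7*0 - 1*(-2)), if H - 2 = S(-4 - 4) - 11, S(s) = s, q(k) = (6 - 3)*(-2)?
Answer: 104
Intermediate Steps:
q(k) = -6 (q(k) = 3*(-2) = -6)
H = -17 (H = 2 + ((-4 - 4) - 11) = 2 + (-8 - 11) = 2 - 19 = -17)
q(0)*H + (7*0 - 1*(-2)) = -6*(-17) + (7*0 - 1*(-2)) = 102 + (0 + 2) = 102 + 2 = 104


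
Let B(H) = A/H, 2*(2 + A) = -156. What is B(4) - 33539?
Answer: -33559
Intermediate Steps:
A = -80 (A = -2 + (½)*(-156) = -2 - 78 = -80)
B(H) = -80/H
B(4) - 33539 = -80/4 - 33539 = -80*¼ - 33539 = -20 - 33539 = -33559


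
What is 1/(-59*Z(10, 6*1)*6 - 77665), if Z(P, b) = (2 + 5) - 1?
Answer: -1/79789 ≈ -1.2533e-5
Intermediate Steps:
Z(P, b) = 6 (Z(P, b) = 7 - 1 = 6)
1/(-59*Z(10, 6*1)*6 - 77665) = 1/(-354*6 - 77665) = 1/(-59*36 - 77665) = 1/(-2124 - 77665) = 1/(-79789) = -1/79789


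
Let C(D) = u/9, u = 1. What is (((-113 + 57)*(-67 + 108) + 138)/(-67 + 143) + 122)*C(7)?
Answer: 3557/342 ≈ 10.401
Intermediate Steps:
C(D) = 1/9
(((-113 + 57)*(-67 + 108) + 138)/(-67 + 143) + 122)*C(7) = (((-113 + 57)*(-67 + 108) + 138)/(-67 + 143) + 122)*(1/9) = ((-56*41 + 138)/76 + 122)*(1/9) = ((-2296 + 138)*(1/76) + 122)*(1/9) = (-2158*1/76 + 122)*(1/9) = (-1079/38 + 122)*(1/9) = (3557/38)*(1/9) = 3557/342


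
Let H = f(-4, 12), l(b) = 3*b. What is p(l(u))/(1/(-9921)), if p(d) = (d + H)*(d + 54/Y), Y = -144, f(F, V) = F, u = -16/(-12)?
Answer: 0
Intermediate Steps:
u = 4/3 (u = -16*(-1/12) = 4/3 ≈ 1.3333)
H = -4
p(d) = (-4 + d)*(-3/8 + d) (p(d) = (d - 4)*(d + 54/(-144)) = (-4 + d)*(d + 54*(-1/144)) = (-4 + d)*(d - 3/8) = (-4 + d)*(-3/8 + d))
p(l(u))/(1/(-9921)) = (3/2 + (3*(4/3))² - 105*4/(8*3))/(1/(-9921)) = (3/2 + 4² - 35/8*4)/(-1/9921) = (3/2 + 16 - 35/2)*(-9921) = 0*(-9921) = 0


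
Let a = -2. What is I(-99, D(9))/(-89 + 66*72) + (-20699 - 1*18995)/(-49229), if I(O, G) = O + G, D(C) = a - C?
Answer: 179677932/229554827 ≈ 0.78272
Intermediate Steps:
D(C) = -2 - C
I(O, G) = G + O
I(-99, D(9))/(-89 + 66*72) + (-20699 - 1*18995)/(-49229) = ((-2 - 1*9) - 99)/(-89 + 66*72) + (-20699 - 1*18995)/(-49229) = ((-2 - 9) - 99)/(-89 + 4752) + (-20699 - 18995)*(-1/49229) = (-11 - 99)/4663 - 39694*(-1/49229) = -110*1/4663 + 39694/49229 = -110/4663 + 39694/49229 = 179677932/229554827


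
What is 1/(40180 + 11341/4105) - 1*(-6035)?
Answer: 995474708540/164950241 ≈ 6035.0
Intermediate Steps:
1/(40180 + 11341/4105) - 1*(-6035) = 1/(40180 + 11341*(1/4105)) + 6035 = 1/(40180 + 11341/4105) + 6035 = 1/(164950241/4105) + 6035 = 4105/164950241 + 6035 = 995474708540/164950241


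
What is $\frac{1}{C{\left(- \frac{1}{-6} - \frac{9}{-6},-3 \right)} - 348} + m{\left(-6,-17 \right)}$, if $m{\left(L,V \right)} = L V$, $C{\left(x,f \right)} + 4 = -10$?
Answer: $\frac{36923}{362} \approx 102.0$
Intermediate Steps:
$C{\left(x,f \right)} = -14$ ($C{\left(x,f \right)} = -4 - 10 = -14$)
$\frac{1}{C{\left(- \frac{1}{-6} - \frac{9}{-6},-3 \right)} - 348} + m{\left(-6,-17 \right)} = \frac{1}{-14 - 348} - -102 = \frac{1}{-362} + 102 = - \frac{1}{362} + 102 = \frac{36923}{362}$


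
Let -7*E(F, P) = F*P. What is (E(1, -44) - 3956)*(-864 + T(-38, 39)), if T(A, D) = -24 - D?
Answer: 25629696/7 ≈ 3.6614e+6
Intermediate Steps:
E(F, P) = -F*P/7
(E(1, -44) - 3956)*(-864 + T(-38, 39)) = (-⅐*1*(-44) - 3956)*(-864 + (-24 - 1*39)) = (44/7 - 3956)*(-864 + (-24 - 39)) = -27648*(-864 - 63)/7 = -27648/7*(-927) = 25629696/7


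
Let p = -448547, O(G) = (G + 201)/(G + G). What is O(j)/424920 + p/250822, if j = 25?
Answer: -216585747187/121112823000 ≈ -1.7883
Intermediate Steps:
O(G) = (201 + G)/(2*G) (O(G) = (201 + G)/((2*G)) = (201 + G)*(1/(2*G)) = (201 + G)/(2*G))
O(j)/424920 + p/250822 = ((½)*(201 + 25)/25)/424920 - 448547/250822 = ((½)*(1/25)*226)*(1/424920) - 448547*1/250822 = (113/25)*(1/424920) - 40777/22802 = 113/10623000 - 40777/22802 = -216585747187/121112823000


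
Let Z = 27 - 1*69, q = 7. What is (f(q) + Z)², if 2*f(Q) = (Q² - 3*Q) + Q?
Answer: 2401/4 ≈ 600.25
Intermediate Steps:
Z = -42 (Z = 27 - 69 = -42)
f(Q) = Q²/2 - Q (f(Q) = ((Q² - 3*Q) + Q)/2 = (Q² - 2*Q)/2 = Q²/2 - Q)
(f(q) + Z)² = ((½)*7*(-2 + 7) - 42)² = ((½)*7*5 - 42)² = (35/2 - 42)² = (-49/2)² = 2401/4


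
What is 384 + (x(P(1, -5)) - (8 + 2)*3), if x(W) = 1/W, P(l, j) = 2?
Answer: 709/2 ≈ 354.50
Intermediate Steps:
384 + (x(P(1, -5)) - (8 + 2)*3) = 384 + (1/2 - (8 + 2)*3) = 384 + (1/2 - 10*3) = 384 + (1/2 - 1*30) = 384 + (1/2 - 30) = 384 - 59/2 = 709/2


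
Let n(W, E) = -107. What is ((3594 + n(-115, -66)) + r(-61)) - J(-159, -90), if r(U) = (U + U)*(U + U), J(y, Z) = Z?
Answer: 18461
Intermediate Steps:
r(U) = 4*U² (r(U) = (2*U)*(2*U) = 4*U²)
((3594 + n(-115, -66)) + r(-61)) - J(-159, -90) = ((3594 - 107) + 4*(-61)²) - 1*(-90) = (3487 + 4*3721) + 90 = (3487 + 14884) + 90 = 18371 + 90 = 18461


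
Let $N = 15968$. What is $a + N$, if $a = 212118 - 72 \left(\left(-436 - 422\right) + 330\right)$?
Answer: $266102$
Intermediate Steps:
$a = 250134$ ($a = 212118 - 72 \left(-858 + 330\right) = 212118 - 72 \left(-528\right) = 212118 - -38016 = 212118 + 38016 = 250134$)
$a + N = 250134 + 15968 = 266102$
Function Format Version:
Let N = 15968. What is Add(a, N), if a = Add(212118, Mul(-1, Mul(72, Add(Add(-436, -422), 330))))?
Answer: 266102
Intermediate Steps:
a = 250134 (a = Add(212118, Mul(-1, Mul(72, Add(-858, 330)))) = Add(212118, Mul(-1, Mul(72, -528))) = Add(212118, Mul(-1, -38016)) = Add(212118, 38016) = 250134)
Add(a, N) = Add(250134, 15968) = 266102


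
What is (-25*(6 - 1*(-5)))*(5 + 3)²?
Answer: -17600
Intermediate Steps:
(-25*(6 - 1*(-5)))*(5 + 3)² = -25*(6 + 5)*8² = -25*11*64 = -275*64 = -17600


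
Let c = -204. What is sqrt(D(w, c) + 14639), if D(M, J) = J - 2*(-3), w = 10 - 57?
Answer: sqrt(14441) ≈ 120.17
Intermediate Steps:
w = -47
D(M, J) = 6 + J (D(M, J) = J + 6 = 6 + J)
sqrt(D(w, c) + 14639) = sqrt((6 - 204) + 14639) = sqrt(-198 + 14639) = sqrt(14441)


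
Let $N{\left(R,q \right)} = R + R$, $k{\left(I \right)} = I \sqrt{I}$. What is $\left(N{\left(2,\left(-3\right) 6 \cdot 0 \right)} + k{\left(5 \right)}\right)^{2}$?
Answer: $141 + 40 \sqrt{5} \approx 230.44$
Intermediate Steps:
$k{\left(I \right)} = I^{\frac{3}{2}}$
$N{\left(R,q \right)} = 2 R$
$\left(N{\left(2,\left(-3\right) 6 \cdot 0 \right)} + k{\left(5 \right)}\right)^{2} = \left(2 \cdot 2 + 5^{\frac{3}{2}}\right)^{2} = \left(4 + 5 \sqrt{5}\right)^{2}$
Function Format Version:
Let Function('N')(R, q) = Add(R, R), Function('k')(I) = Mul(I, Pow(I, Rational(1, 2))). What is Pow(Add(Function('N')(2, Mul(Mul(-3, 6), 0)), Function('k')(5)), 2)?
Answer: Add(141, Mul(40, Pow(5, Rational(1, 2)))) ≈ 230.44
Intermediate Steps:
Function('k')(I) = Pow(I, Rational(3, 2))
Function('N')(R, q) = Mul(2, R)
Pow(Add(Function('N')(2, Mul(Mul(-3, 6), 0)), Function('k')(5)), 2) = Pow(Add(Mul(2, 2), Pow(5, Rational(3, 2))), 2) = Pow(Add(4, Mul(5, Pow(5, Rational(1, 2)))), 2)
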